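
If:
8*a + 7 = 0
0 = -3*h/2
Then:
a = -7/8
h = 0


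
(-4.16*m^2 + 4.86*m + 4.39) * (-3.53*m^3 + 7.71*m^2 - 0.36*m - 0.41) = 14.6848*m^5 - 49.2294*m^4 + 23.4715*m^3 + 33.8029*m^2 - 3.573*m - 1.7999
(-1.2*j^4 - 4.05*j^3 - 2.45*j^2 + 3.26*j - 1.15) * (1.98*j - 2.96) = -2.376*j^5 - 4.467*j^4 + 7.137*j^3 + 13.7068*j^2 - 11.9266*j + 3.404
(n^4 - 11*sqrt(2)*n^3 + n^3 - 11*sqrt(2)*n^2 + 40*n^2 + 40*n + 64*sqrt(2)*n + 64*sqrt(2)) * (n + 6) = n^5 - 11*sqrt(2)*n^4 + 7*n^4 - 77*sqrt(2)*n^3 + 46*n^3 - 2*sqrt(2)*n^2 + 280*n^2 + 240*n + 448*sqrt(2)*n + 384*sqrt(2)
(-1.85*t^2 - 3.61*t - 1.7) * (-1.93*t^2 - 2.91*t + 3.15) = 3.5705*t^4 + 12.3508*t^3 + 7.9586*t^2 - 6.4245*t - 5.355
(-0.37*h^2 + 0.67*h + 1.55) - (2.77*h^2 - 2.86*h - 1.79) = -3.14*h^2 + 3.53*h + 3.34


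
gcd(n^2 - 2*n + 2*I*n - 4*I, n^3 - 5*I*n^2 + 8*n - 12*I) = n + 2*I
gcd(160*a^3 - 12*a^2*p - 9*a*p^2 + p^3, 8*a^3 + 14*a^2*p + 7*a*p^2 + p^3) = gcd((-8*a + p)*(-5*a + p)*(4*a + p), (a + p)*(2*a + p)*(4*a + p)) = 4*a + p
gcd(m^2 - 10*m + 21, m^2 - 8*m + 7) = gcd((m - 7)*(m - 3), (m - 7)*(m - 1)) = m - 7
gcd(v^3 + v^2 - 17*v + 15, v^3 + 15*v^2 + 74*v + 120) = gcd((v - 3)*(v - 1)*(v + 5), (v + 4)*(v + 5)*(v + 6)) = v + 5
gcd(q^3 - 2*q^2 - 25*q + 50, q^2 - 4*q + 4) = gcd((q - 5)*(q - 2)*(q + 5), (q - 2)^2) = q - 2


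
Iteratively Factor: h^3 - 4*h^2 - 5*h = (h - 5)*(h^2 + h) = h*(h - 5)*(h + 1)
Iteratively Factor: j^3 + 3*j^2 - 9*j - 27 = (j + 3)*(j^2 - 9) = (j + 3)^2*(j - 3)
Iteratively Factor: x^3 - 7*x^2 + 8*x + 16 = (x - 4)*(x^2 - 3*x - 4) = (x - 4)^2*(x + 1)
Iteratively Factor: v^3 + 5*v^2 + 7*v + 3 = (v + 3)*(v^2 + 2*v + 1) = (v + 1)*(v + 3)*(v + 1)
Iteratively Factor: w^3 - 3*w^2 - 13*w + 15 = (w - 1)*(w^2 - 2*w - 15) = (w - 5)*(w - 1)*(w + 3)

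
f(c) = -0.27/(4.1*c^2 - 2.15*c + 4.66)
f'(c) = -0.27*(2.15 - 8.2*c)/(4.1*c^2 - 2.15*c + 4.66)^2 = (2.214*c - 0.5805)/(4.1*c^2 - 2.15*c + 4.66)^2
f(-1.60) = -0.01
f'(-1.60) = -0.01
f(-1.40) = -0.02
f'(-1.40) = -0.01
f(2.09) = -0.01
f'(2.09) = 0.01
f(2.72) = -0.01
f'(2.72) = 0.01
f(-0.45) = -0.04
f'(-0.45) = -0.04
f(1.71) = -0.02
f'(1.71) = 0.02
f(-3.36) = -0.00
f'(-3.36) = -0.00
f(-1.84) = -0.01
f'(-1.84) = -0.01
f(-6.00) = -0.00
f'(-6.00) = -0.00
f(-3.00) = -0.01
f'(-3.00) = -0.00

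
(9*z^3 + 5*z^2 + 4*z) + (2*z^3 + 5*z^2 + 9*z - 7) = 11*z^3 + 10*z^2 + 13*z - 7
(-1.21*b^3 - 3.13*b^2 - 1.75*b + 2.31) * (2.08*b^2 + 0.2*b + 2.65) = -2.5168*b^5 - 6.7524*b^4 - 7.4725*b^3 - 3.8397*b^2 - 4.1755*b + 6.1215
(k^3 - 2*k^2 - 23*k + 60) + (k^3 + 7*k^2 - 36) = 2*k^3 + 5*k^2 - 23*k + 24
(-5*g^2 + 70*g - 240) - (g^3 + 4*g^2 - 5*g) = -g^3 - 9*g^2 + 75*g - 240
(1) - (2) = -1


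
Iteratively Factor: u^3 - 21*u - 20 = (u + 1)*(u^2 - u - 20) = (u - 5)*(u + 1)*(u + 4)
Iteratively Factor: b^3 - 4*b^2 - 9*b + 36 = (b - 4)*(b^2 - 9) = (b - 4)*(b + 3)*(b - 3)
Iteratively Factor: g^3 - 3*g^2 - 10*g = (g)*(g^2 - 3*g - 10) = g*(g + 2)*(g - 5)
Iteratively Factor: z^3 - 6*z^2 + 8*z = (z - 2)*(z^2 - 4*z) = (z - 4)*(z - 2)*(z)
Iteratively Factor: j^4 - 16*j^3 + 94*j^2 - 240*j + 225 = (j - 5)*(j^3 - 11*j^2 + 39*j - 45) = (j - 5)*(j - 3)*(j^2 - 8*j + 15) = (j - 5)*(j - 3)^2*(j - 5)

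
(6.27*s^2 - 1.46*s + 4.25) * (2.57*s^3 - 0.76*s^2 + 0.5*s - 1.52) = 16.1139*s^5 - 8.5174*s^4 + 15.1671*s^3 - 13.4904*s^2 + 4.3442*s - 6.46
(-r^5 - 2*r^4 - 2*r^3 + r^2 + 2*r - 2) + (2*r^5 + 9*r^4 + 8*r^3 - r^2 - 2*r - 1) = r^5 + 7*r^4 + 6*r^3 - 3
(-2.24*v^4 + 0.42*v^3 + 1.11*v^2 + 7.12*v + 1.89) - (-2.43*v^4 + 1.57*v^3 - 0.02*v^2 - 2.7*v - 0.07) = 0.19*v^4 - 1.15*v^3 + 1.13*v^2 + 9.82*v + 1.96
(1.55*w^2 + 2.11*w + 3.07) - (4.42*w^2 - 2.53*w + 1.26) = -2.87*w^2 + 4.64*w + 1.81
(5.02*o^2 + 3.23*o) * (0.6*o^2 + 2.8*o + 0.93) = 3.012*o^4 + 15.994*o^3 + 13.7126*o^2 + 3.0039*o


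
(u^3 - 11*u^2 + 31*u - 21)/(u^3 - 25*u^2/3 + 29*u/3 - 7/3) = 3*(u - 3)/(3*u - 1)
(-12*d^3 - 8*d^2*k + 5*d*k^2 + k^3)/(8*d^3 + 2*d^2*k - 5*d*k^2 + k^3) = (-6*d - k)/(4*d - k)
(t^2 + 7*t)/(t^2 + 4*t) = (t + 7)/(t + 4)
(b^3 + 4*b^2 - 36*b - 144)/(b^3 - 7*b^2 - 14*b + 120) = (b + 6)/(b - 5)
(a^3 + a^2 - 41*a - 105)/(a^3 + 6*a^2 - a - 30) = (a - 7)/(a - 2)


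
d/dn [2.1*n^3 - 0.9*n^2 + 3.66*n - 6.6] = 6.3*n^2 - 1.8*n + 3.66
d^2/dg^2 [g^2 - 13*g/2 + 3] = 2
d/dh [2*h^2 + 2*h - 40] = 4*h + 2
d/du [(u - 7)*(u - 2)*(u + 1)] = 3*u^2 - 16*u + 5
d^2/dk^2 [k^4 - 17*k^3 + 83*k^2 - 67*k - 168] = 12*k^2 - 102*k + 166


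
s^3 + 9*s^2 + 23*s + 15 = (s + 1)*(s + 3)*(s + 5)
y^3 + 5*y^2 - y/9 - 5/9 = (y - 1/3)*(y + 1/3)*(y + 5)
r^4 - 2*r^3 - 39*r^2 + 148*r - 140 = (r - 5)*(r - 2)^2*(r + 7)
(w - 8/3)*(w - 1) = w^2 - 11*w/3 + 8/3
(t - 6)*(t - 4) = t^2 - 10*t + 24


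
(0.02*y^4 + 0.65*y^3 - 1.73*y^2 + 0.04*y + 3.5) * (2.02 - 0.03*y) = -0.0006*y^5 + 0.0209*y^4 + 1.3649*y^3 - 3.4958*y^2 - 0.0242*y + 7.07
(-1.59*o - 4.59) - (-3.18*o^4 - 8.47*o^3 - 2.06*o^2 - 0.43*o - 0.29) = 3.18*o^4 + 8.47*o^3 + 2.06*o^2 - 1.16*o - 4.3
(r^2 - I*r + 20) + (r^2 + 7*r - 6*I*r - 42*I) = 2*r^2 + 7*r - 7*I*r + 20 - 42*I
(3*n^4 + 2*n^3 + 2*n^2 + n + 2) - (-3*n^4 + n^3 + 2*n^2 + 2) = 6*n^4 + n^3 + n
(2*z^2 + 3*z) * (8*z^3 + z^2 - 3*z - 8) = 16*z^5 + 26*z^4 - 3*z^3 - 25*z^2 - 24*z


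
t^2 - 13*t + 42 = (t - 7)*(t - 6)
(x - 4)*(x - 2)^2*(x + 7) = x^4 - x^3 - 36*x^2 + 124*x - 112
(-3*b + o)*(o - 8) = -3*b*o + 24*b + o^2 - 8*o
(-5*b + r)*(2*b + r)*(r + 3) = -10*b^2*r - 30*b^2 - 3*b*r^2 - 9*b*r + r^3 + 3*r^2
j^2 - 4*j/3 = j*(j - 4/3)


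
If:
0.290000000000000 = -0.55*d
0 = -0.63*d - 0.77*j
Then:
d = -0.53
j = 0.43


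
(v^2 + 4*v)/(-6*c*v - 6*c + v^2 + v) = v*(v + 4)/(-6*c*v - 6*c + v^2 + v)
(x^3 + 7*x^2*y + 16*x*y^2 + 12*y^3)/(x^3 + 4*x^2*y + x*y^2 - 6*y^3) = (x + 2*y)/(x - y)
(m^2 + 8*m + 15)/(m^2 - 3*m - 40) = (m + 3)/(m - 8)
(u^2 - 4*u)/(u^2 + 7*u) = (u - 4)/(u + 7)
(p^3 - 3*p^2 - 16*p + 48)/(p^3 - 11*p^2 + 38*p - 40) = (p^2 + p - 12)/(p^2 - 7*p + 10)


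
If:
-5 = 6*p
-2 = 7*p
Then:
No Solution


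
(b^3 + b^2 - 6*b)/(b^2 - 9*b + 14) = b*(b + 3)/(b - 7)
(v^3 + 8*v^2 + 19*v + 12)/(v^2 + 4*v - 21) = (v^3 + 8*v^2 + 19*v + 12)/(v^2 + 4*v - 21)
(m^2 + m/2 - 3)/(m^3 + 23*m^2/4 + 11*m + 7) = 2*(2*m - 3)/(4*m^2 + 15*m + 14)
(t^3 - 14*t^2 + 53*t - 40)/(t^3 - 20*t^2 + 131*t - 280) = (t - 1)/(t - 7)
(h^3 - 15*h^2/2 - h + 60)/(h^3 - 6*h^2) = 1 - 3/(2*h) - 10/h^2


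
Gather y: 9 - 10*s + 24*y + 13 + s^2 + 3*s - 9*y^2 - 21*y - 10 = s^2 - 7*s - 9*y^2 + 3*y + 12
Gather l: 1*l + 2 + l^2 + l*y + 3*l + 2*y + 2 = l^2 + l*(y + 4) + 2*y + 4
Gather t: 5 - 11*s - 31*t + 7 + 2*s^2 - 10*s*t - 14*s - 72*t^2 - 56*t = 2*s^2 - 25*s - 72*t^2 + t*(-10*s - 87) + 12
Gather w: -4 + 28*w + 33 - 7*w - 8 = 21*w + 21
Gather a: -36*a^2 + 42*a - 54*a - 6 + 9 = -36*a^2 - 12*a + 3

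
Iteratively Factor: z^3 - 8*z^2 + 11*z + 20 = (z - 5)*(z^2 - 3*z - 4) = (z - 5)*(z - 4)*(z + 1)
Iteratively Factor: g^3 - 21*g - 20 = (g - 5)*(g^2 + 5*g + 4) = (g - 5)*(g + 4)*(g + 1)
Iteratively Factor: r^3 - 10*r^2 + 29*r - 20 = (r - 5)*(r^2 - 5*r + 4) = (r - 5)*(r - 4)*(r - 1)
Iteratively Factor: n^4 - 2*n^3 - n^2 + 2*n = (n - 2)*(n^3 - n) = n*(n - 2)*(n^2 - 1) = n*(n - 2)*(n - 1)*(n + 1)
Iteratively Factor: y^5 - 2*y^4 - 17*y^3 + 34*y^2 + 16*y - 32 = (y - 4)*(y^4 + 2*y^3 - 9*y^2 - 2*y + 8) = (y - 4)*(y - 2)*(y^3 + 4*y^2 - y - 4) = (y - 4)*(y - 2)*(y - 1)*(y^2 + 5*y + 4) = (y - 4)*(y - 2)*(y - 1)*(y + 1)*(y + 4)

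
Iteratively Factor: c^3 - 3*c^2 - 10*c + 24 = (c - 4)*(c^2 + c - 6) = (c - 4)*(c - 2)*(c + 3)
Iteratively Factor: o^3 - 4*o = (o - 2)*(o^2 + 2*o) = (o - 2)*(o + 2)*(o)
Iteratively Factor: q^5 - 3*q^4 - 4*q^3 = (q)*(q^4 - 3*q^3 - 4*q^2) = q^2*(q^3 - 3*q^2 - 4*q) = q^2*(q + 1)*(q^2 - 4*q) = q^3*(q + 1)*(q - 4)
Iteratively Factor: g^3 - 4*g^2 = (g)*(g^2 - 4*g) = g^2*(g - 4)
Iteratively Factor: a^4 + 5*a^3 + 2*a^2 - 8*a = (a + 2)*(a^3 + 3*a^2 - 4*a) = (a + 2)*(a + 4)*(a^2 - a) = a*(a + 2)*(a + 4)*(a - 1)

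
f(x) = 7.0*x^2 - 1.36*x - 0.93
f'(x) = 14.0*x - 1.36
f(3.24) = 68.15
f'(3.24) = 44.00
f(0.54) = 0.38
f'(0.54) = 6.20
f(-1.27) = 12.09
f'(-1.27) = -19.14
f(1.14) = 6.62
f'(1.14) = 14.60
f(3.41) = 75.83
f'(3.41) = 46.38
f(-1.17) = 10.24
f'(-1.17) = -17.74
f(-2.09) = 32.49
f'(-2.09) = -30.62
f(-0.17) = -0.50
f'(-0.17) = -3.74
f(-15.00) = 1594.47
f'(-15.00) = -211.36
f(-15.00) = 1594.47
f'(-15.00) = -211.36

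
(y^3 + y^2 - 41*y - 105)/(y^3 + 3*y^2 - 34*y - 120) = (y^2 - 4*y - 21)/(y^2 - 2*y - 24)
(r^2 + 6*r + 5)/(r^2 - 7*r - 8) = (r + 5)/(r - 8)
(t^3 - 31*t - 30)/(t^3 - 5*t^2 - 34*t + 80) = (t^2 - 5*t - 6)/(t^2 - 10*t + 16)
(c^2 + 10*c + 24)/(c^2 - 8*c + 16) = (c^2 + 10*c + 24)/(c^2 - 8*c + 16)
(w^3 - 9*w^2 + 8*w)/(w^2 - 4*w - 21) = w*(-w^2 + 9*w - 8)/(-w^2 + 4*w + 21)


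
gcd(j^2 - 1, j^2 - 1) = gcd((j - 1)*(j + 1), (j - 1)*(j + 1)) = j^2 - 1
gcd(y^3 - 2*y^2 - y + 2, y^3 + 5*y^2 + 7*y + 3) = y + 1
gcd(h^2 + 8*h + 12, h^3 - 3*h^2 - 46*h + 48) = h + 6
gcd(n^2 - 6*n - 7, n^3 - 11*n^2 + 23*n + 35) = n^2 - 6*n - 7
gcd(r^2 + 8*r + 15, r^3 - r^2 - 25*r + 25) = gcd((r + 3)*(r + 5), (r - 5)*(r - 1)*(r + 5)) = r + 5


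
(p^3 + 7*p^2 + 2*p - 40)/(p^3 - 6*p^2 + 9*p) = (p^3 + 7*p^2 + 2*p - 40)/(p*(p^2 - 6*p + 9))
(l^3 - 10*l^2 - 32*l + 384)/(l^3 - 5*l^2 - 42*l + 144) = (l - 8)/(l - 3)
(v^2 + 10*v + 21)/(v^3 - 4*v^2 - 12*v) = (v^2 + 10*v + 21)/(v*(v^2 - 4*v - 12))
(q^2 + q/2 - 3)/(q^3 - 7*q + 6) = (q^2 + q/2 - 3)/(q^3 - 7*q + 6)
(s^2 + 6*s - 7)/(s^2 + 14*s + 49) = (s - 1)/(s + 7)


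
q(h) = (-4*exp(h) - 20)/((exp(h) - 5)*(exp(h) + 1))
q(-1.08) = 3.42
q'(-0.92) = -0.42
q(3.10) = -0.27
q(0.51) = 3.00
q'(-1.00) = -0.41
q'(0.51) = 0.37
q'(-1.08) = -0.40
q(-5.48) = 3.99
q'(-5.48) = -0.01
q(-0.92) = 3.36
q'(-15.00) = 0.00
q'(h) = -(-4*exp(h) - 20)*exp(h)/((exp(h) - 5)*(exp(h) + 1)^2) - (-4*exp(h) - 20)*exp(h)/((exp(h) - 5)^2*(exp(h) + 1)) - 4*exp(h)/((exp(h) - 5)*(exp(h) + 1)) = 4*(exp(2*h) + 10*exp(h) - 15)*exp(h)/(exp(4*h) - 8*exp(3*h) + 6*exp(2*h) + 40*exp(h) + 25)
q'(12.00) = 0.00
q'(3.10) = 0.39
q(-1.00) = 3.39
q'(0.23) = -0.06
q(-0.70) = 3.26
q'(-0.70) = -0.43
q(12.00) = 0.00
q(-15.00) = 4.00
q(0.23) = 2.96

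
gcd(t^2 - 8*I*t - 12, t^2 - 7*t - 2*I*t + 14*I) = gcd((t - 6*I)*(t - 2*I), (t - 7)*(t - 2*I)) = t - 2*I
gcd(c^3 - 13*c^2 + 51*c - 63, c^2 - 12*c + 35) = c - 7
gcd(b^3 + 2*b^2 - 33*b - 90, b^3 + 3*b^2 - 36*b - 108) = b^2 - 3*b - 18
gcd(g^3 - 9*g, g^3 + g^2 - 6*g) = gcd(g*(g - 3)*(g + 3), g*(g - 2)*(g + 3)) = g^2 + 3*g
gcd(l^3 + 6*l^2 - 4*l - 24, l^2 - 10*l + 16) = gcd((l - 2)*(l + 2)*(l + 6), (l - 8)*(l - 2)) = l - 2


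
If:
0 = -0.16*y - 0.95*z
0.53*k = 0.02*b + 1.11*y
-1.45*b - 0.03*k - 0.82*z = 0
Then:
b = -0.307997984657392*z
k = -12.4467640748927*z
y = -5.9375*z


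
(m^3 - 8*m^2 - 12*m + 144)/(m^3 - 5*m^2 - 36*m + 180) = (m^2 - 2*m - 24)/(m^2 + m - 30)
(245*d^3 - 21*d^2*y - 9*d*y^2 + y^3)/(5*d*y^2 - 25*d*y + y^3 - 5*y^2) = (49*d^2 - 14*d*y + y^2)/(y*(y - 5))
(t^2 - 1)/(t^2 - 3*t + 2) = (t + 1)/(t - 2)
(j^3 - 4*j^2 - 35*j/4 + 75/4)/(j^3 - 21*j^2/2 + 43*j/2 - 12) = (2*j^2 - 5*j - 25)/(2*(j^2 - 9*j + 8))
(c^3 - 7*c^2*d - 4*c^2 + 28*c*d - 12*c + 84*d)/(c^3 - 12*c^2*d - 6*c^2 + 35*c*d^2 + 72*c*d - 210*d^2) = (c + 2)/(c - 5*d)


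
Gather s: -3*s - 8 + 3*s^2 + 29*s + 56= 3*s^2 + 26*s + 48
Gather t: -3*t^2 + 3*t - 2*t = -3*t^2 + t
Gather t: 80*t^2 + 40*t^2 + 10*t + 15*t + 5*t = 120*t^2 + 30*t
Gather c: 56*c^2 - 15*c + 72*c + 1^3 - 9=56*c^2 + 57*c - 8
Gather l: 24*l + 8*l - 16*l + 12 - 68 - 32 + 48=16*l - 40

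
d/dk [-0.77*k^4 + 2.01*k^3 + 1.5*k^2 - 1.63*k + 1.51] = -3.08*k^3 + 6.03*k^2 + 3.0*k - 1.63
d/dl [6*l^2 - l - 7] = 12*l - 1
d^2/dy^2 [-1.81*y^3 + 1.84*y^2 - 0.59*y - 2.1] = 3.68 - 10.86*y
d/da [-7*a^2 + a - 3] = 1 - 14*a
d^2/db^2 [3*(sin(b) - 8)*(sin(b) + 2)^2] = -27*sin(b)^3 + 48*sin(b)^2 + 102*sin(b) - 24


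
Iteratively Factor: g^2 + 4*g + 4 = (g + 2)*(g + 2)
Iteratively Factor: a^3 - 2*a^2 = (a)*(a^2 - 2*a) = a*(a - 2)*(a)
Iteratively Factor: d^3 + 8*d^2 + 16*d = (d + 4)*(d^2 + 4*d) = (d + 4)^2*(d)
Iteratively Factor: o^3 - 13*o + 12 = (o + 4)*(o^2 - 4*o + 3) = (o - 1)*(o + 4)*(o - 3)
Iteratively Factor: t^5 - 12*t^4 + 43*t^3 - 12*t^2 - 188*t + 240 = (t - 2)*(t^4 - 10*t^3 + 23*t^2 + 34*t - 120) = (t - 4)*(t - 2)*(t^3 - 6*t^2 - t + 30) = (t - 4)*(t - 2)*(t + 2)*(t^2 - 8*t + 15) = (t - 4)*(t - 3)*(t - 2)*(t + 2)*(t - 5)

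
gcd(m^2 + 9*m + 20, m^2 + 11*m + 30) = m + 5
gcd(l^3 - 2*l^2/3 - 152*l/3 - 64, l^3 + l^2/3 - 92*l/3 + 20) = l + 6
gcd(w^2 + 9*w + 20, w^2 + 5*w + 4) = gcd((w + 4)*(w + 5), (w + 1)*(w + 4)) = w + 4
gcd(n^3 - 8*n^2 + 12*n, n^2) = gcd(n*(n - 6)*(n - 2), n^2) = n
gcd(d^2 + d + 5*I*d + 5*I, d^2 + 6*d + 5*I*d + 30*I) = d + 5*I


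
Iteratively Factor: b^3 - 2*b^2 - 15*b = (b + 3)*(b^2 - 5*b) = b*(b + 3)*(b - 5)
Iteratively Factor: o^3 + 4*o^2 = (o)*(o^2 + 4*o) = o^2*(o + 4)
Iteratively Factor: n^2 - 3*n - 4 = (n + 1)*(n - 4)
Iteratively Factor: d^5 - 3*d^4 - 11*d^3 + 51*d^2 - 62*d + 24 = (d - 1)*(d^4 - 2*d^3 - 13*d^2 + 38*d - 24) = (d - 2)*(d - 1)*(d^3 - 13*d + 12) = (d - 3)*(d - 2)*(d - 1)*(d^2 + 3*d - 4) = (d - 3)*(d - 2)*(d - 1)^2*(d + 4)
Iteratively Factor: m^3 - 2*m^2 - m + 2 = (m - 2)*(m^2 - 1) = (m - 2)*(m - 1)*(m + 1)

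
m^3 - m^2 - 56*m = m*(m - 8)*(m + 7)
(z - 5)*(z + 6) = z^2 + z - 30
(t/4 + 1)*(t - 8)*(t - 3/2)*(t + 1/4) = t^4/4 - 21*t^3/16 - 219*t^2/32 + 83*t/8 + 3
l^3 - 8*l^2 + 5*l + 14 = (l - 7)*(l - 2)*(l + 1)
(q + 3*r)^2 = q^2 + 6*q*r + 9*r^2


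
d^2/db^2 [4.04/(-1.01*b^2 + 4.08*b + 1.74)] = (-8.242408*b^2 + 33.296064*b + 4.04*(2.02*b - 4.08)*(4.04*b - 8.16) + 14.199792)/(-1.01*b^2 + 4.08*b + 1.74)^3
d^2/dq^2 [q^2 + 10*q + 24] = 2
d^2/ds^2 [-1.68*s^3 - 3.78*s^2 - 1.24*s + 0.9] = -10.08*s - 7.56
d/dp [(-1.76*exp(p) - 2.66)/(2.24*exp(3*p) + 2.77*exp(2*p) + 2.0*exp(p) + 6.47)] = (7.8848*exp(3*p) + 22.7504*exp(2*p) + 14.7364*exp(p) - 6.0672)*exp(p)/(5.0176*exp(6*p) + 12.4096*exp(5*p) + 16.6329*exp(4*p) + 40.0656*exp(3*p) + 39.8438*exp(2*p) + 25.88*exp(p) + 41.8609)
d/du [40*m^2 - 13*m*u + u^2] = -13*m + 2*u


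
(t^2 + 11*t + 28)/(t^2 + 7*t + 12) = (t + 7)/(t + 3)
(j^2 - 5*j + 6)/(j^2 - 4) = (j - 3)/(j + 2)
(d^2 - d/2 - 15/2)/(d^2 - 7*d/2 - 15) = (d - 3)/(d - 6)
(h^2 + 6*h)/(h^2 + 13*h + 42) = h/(h + 7)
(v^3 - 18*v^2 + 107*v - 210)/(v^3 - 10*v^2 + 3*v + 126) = (v - 5)/(v + 3)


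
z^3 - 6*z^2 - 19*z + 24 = (z - 8)*(z - 1)*(z + 3)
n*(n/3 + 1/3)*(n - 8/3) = n^3/3 - 5*n^2/9 - 8*n/9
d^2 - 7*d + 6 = (d - 6)*(d - 1)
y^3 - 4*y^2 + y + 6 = (y - 3)*(y - 2)*(y + 1)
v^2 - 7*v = v*(v - 7)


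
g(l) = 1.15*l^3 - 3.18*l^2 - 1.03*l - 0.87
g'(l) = 3.45*l^2 - 6.36*l - 1.03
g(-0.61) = -1.69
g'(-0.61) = 4.13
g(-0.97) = -3.91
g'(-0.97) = 8.39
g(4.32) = 28.05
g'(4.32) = 35.88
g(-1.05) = -4.63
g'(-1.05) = 9.45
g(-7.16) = -578.64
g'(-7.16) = 221.37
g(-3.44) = -81.77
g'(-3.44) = 61.67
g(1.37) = -5.29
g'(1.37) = -3.27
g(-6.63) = -468.97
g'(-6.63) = 192.79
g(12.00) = 1516.05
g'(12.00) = 419.45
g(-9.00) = -1087.53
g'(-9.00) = 335.66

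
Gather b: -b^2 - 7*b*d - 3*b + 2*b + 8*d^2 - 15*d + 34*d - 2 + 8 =-b^2 + b*(-7*d - 1) + 8*d^2 + 19*d + 6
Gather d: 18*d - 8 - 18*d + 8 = 0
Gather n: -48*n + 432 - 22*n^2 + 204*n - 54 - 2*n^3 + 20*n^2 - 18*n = -2*n^3 - 2*n^2 + 138*n + 378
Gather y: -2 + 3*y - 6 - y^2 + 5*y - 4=-y^2 + 8*y - 12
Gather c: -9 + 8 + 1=0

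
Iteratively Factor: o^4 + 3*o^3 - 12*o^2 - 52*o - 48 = (o + 3)*(o^3 - 12*o - 16) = (o + 2)*(o + 3)*(o^2 - 2*o - 8) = (o + 2)^2*(o + 3)*(o - 4)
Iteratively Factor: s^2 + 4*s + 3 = (s + 1)*(s + 3)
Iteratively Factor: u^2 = (u)*(u)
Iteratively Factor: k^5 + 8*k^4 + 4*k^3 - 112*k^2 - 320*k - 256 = (k + 2)*(k^4 + 6*k^3 - 8*k^2 - 96*k - 128) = (k + 2)*(k + 4)*(k^3 + 2*k^2 - 16*k - 32) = (k + 2)^2*(k + 4)*(k^2 - 16) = (k - 4)*(k + 2)^2*(k + 4)*(k + 4)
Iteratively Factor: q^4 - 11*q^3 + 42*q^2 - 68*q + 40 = (q - 5)*(q^3 - 6*q^2 + 12*q - 8) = (q - 5)*(q - 2)*(q^2 - 4*q + 4) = (q - 5)*(q - 2)^2*(q - 2)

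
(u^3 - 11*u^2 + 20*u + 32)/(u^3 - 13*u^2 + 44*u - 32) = (u + 1)/(u - 1)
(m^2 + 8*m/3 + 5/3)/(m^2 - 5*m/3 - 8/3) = (3*m + 5)/(3*m - 8)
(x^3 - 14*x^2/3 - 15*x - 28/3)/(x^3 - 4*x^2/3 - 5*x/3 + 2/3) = (3*x^2 - 17*x - 28)/(3*x^2 - 7*x + 2)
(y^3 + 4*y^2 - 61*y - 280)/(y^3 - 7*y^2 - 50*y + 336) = (y + 5)/(y - 6)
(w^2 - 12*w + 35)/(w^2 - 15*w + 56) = (w - 5)/(w - 8)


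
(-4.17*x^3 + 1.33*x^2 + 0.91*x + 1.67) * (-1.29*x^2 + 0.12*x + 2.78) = 5.3793*x^5 - 2.2161*x^4 - 12.6069*x^3 + 1.6523*x^2 + 2.7302*x + 4.6426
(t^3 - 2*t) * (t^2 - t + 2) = t^5 - t^4 + 2*t^2 - 4*t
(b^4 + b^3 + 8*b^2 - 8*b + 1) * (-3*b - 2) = -3*b^5 - 5*b^4 - 26*b^3 + 8*b^2 + 13*b - 2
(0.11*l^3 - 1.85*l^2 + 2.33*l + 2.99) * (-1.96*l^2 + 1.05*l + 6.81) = -0.2156*l^5 + 3.7415*l^4 - 5.7602*l^3 - 16.0124*l^2 + 19.0068*l + 20.3619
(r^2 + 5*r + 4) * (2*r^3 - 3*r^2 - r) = 2*r^5 + 7*r^4 - 8*r^3 - 17*r^2 - 4*r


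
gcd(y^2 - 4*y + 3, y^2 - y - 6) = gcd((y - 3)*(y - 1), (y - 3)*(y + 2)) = y - 3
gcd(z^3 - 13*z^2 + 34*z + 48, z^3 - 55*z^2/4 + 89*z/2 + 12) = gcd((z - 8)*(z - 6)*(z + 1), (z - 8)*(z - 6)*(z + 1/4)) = z^2 - 14*z + 48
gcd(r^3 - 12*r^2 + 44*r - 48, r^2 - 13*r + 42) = r - 6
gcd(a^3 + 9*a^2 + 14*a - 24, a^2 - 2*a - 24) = a + 4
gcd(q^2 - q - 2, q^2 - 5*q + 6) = q - 2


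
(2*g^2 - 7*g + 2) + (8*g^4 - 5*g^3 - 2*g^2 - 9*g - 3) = 8*g^4 - 5*g^3 - 16*g - 1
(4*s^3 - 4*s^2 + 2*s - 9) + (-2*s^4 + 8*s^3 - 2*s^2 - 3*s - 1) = -2*s^4 + 12*s^3 - 6*s^2 - s - 10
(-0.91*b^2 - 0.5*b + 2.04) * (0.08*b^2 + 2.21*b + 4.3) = -0.0728*b^4 - 2.0511*b^3 - 4.8548*b^2 + 2.3584*b + 8.772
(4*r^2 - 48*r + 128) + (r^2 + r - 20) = 5*r^2 - 47*r + 108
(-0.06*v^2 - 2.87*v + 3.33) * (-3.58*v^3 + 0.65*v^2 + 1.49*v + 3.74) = 0.2148*v^5 + 10.2356*v^4 - 13.8763*v^3 - 2.3362*v^2 - 5.7721*v + 12.4542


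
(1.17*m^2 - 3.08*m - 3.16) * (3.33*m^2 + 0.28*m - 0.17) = 3.8961*m^4 - 9.9288*m^3 - 11.5841*m^2 - 0.3612*m + 0.5372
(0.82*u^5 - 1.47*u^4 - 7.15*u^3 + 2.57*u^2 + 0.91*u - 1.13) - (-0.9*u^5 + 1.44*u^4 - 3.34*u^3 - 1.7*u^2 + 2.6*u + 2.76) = 1.72*u^5 - 2.91*u^4 - 3.81*u^3 + 4.27*u^2 - 1.69*u - 3.89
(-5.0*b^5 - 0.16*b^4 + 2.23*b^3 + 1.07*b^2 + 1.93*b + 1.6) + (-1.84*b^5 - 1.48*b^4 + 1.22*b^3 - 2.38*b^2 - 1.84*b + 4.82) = -6.84*b^5 - 1.64*b^4 + 3.45*b^3 - 1.31*b^2 + 0.0899999999999999*b + 6.42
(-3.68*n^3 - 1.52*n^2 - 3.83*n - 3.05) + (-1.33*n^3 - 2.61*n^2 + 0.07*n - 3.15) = -5.01*n^3 - 4.13*n^2 - 3.76*n - 6.2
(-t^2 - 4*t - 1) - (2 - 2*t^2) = t^2 - 4*t - 3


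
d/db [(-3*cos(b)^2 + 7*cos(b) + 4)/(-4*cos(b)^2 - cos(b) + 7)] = (-31*cos(b)^2 + 10*cos(b) - 53)*sin(b)/(-4*sin(b)^2 + cos(b) - 3)^2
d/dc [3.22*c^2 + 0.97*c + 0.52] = 6.44*c + 0.97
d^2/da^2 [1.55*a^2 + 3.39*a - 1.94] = 3.10000000000000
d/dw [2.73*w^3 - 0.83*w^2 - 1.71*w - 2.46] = 8.19*w^2 - 1.66*w - 1.71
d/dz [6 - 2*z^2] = -4*z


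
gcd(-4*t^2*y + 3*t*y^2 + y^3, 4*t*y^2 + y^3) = 4*t*y + y^2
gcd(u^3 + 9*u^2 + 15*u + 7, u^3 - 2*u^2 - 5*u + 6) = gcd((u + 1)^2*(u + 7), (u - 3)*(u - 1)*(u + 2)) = 1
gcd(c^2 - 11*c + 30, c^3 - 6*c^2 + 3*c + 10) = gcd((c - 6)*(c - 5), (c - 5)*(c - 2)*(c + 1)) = c - 5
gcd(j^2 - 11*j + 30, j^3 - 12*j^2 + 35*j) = j - 5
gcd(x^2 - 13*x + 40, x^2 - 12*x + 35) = x - 5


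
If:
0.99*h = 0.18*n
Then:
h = 0.181818181818182*n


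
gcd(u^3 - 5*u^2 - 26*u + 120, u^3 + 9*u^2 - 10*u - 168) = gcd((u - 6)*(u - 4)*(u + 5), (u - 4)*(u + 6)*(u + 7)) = u - 4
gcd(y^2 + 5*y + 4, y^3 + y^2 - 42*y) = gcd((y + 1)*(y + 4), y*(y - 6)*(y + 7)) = 1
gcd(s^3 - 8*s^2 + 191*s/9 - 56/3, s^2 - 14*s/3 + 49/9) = s - 7/3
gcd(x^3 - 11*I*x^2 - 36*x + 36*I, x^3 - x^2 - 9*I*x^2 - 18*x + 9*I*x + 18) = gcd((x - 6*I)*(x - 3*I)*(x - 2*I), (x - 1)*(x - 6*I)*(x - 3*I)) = x^2 - 9*I*x - 18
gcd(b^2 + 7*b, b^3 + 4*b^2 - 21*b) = b^2 + 7*b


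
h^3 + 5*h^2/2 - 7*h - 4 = (h - 2)*(h + 1/2)*(h + 4)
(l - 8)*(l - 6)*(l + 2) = l^3 - 12*l^2 + 20*l + 96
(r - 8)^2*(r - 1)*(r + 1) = r^4 - 16*r^3 + 63*r^2 + 16*r - 64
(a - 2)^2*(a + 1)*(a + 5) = a^4 + 2*a^3 - 15*a^2 + 4*a + 20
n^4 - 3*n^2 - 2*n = n*(n - 2)*(n + 1)^2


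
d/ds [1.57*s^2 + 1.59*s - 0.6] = 3.14*s + 1.59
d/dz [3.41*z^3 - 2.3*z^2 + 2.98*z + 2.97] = 10.23*z^2 - 4.6*z + 2.98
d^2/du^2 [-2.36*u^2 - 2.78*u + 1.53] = -4.72000000000000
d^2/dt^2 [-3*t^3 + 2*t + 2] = -18*t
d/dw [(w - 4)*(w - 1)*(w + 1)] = 3*w^2 - 8*w - 1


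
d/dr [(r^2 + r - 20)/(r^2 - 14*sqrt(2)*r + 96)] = (-2*(r - 7*sqrt(2))*(r^2 + r - 20) + (2*r + 1)*(r^2 - 14*sqrt(2)*r + 96))/(r^2 - 14*sqrt(2)*r + 96)^2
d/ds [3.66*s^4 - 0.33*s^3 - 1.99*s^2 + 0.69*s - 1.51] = 14.64*s^3 - 0.99*s^2 - 3.98*s + 0.69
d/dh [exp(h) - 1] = exp(h)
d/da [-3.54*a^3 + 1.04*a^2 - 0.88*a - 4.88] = -10.62*a^2 + 2.08*a - 0.88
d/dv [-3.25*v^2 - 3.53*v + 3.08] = -6.5*v - 3.53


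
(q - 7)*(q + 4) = q^2 - 3*q - 28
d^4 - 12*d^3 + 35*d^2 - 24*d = d*(d - 8)*(d - 3)*(d - 1)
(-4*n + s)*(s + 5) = -4*n*s - 20*n + s^2 + 5*s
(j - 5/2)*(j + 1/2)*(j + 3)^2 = j^4 + 4*j^3 - 17*j^2/4 - 51*j/2 - 45/4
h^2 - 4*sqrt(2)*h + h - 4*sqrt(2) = (h + 1)*(h - 4*sqrt(2))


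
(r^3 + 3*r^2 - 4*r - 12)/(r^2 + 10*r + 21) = (r^2 - 4)/(r + 7)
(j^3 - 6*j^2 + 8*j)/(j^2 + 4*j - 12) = j*(j - 4)/(j + 6)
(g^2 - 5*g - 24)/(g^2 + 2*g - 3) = (g - 8)/(g - 1)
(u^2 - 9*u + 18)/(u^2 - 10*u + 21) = (u - 6)/(u - 7)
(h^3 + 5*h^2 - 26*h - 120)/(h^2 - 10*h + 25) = (h^2 + 10*h + 24)/(h - 5)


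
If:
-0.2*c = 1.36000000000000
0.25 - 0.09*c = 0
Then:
No Solution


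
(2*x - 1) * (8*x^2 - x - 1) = 16*x^3 - 10*x^2 - x + 1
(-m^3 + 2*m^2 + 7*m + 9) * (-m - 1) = m^4 - m^3 - 9*m^2 - 16*m - 9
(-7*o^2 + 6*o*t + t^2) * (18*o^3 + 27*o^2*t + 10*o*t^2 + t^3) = -126*o^5 - 81*o^4*t + 110*o^3*t^2 + 80*o^2*t^3 + 16*o*t^4 + t^5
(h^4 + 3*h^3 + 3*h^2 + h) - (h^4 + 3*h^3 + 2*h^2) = h^2 + h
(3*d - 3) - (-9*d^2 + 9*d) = 9*d^2 - 6*d - 3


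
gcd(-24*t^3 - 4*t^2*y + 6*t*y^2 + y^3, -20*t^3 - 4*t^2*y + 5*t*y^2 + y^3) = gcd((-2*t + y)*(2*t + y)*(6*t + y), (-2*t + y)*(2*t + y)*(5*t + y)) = -4*t^2 + y^2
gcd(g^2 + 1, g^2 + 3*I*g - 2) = g + I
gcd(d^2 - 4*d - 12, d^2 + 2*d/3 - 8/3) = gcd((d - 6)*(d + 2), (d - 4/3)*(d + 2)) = d + 2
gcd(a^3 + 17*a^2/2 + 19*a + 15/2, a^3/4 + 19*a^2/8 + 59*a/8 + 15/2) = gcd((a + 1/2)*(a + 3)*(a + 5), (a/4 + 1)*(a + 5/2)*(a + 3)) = a + 3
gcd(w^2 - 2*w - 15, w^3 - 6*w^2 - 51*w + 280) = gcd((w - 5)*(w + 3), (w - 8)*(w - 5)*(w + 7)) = w - 5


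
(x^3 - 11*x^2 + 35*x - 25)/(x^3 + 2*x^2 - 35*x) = (x^2 - 6*x + 5)/(x*(x + 7))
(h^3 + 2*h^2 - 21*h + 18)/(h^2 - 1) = (h^2 + 3*h - 18)/(h + 1)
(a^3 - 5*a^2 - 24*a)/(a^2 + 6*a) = (a^2 - 5*a - 24)/(a + 6)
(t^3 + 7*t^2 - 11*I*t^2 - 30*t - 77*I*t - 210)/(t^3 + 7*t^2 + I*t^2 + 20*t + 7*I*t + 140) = (t^2 - 11*I*t - 30)/(t^2 + I*t + 20)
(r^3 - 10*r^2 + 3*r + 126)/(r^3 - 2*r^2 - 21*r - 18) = (r - 7)/(r + 1)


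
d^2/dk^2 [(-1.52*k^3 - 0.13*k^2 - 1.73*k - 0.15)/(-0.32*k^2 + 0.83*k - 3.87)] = (-4.44089209850063e-16*k^5 + 8.88178419700125e-16*k^4 - 1.24712*k^3 - 30.168144*k^2 + 123.495696*k + 14.84301)/(0.032768*k^6 - 0.254976*k^5 + 1.850208*k^4 - 6.739019*k^3 + 22.375953*k^2 - 37.292481*k + 57.960603)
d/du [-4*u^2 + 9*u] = 9 - 8*u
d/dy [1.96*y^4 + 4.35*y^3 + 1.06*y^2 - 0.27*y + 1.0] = 7.84*y^3 + 13.05*y^2 + 2.12*y - 0.27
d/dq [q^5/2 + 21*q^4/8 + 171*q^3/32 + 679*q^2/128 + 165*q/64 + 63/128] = 5*q^4/2 + 21*q^3/2 + 513*q^2/32 + 679*q/64 + 165/64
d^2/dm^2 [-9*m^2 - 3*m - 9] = -18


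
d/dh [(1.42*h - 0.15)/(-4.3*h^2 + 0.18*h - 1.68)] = (6.106*h^2 - 1.29*h - 2.3586)/(18.49*h^4 - 1.548*h^3 + 14.4804*h^2 - 0.6048*h + 2.8224)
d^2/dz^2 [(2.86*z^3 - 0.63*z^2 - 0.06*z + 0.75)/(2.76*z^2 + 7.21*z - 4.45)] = (-2.8421709430404e-14*z^5 + 391.761476*z^3 - 562.71678*z^2 + 424.93758*z + 67.59786)/(21.024576*z^6 + 164.768688*z^5 + 328.733388*z^4 - 156.513959*z^3 - 530.023035*z^2 + 428.328075*z - 88.121125)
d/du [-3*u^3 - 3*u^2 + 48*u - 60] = -9*u^2 - 6*u + 48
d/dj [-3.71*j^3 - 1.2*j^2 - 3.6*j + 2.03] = -11.13*j^2 - 2.4*j - 3.6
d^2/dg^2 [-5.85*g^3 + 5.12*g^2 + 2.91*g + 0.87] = 10.24 - 35.1*g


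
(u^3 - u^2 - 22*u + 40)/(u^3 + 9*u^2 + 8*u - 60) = (u - 4)/(u + 6)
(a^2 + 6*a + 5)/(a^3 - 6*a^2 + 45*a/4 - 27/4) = 4*(a^2 + 6*a + 5)/(4*a^3 - 24*a^2 + 45*a - 27)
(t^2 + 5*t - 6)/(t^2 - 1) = (t + 6)/(t + 1)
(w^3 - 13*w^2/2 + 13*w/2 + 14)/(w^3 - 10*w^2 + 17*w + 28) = (w - 7/2)/(w - 7)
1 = 1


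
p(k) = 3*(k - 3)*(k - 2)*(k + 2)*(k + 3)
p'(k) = 3*(k - 3)*(k - 2)*(k + 2) + 3*(k - 3)*(k - 2)*(k + 3) + 3*(k - 3)*(k + 2)*(k + 3) + 3*(k - 2)*(k + 2)*(k + 3) = 12*k^3 - 78*k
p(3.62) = 112.10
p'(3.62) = 286.90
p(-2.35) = -15.88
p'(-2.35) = 27.57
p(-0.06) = 107.86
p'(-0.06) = 4.68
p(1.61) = 27.07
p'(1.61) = -75.50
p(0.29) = 104.74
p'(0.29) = -22.33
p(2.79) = -13.80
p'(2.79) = 42.99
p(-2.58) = -18.68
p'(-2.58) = -4.84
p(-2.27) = -13.31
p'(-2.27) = 36.70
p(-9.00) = 16632.00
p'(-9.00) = -8046.00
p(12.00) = 56700.00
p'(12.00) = 19800.00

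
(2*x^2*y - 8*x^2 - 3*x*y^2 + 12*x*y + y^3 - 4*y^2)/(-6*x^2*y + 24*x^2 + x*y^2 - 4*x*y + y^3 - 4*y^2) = (-x + y)/(3*x + y)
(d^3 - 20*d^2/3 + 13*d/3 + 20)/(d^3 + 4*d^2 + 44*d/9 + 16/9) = 3*(d^2 - 8*d + 15)/(3*d^2 + 8*d + 4)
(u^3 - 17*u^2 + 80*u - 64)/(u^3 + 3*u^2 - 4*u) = (u^2 - 16*u + 64)/(u*(u + 4))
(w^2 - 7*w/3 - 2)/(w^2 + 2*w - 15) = (w + 2/3)/(w + 5)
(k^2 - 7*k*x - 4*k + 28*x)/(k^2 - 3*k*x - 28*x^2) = (k - 4)/(k + 4*x)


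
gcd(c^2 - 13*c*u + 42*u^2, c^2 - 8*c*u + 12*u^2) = -c + 6*u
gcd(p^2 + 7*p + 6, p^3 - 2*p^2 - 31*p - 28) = p + 1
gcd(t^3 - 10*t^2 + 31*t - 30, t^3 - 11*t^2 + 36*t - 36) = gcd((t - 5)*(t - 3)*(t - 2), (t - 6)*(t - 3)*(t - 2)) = t^2 - 5*t + 6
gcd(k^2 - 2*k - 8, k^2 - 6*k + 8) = k - 4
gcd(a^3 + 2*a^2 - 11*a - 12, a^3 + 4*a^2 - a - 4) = a^2 + 5*a + 4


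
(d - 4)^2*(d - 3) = d^3 - 11*d^2 + 40*d - 48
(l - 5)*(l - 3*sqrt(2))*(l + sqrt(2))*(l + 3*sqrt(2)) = l^4 - 5*l^3 + sqrt(2)*l^3 - 18*l^2 - 5*sqrt(2)*l^2 - 18*sqrt(2)*l + 90*l + 90*sqrt(2)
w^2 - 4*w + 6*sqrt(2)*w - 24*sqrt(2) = (w - 4)*(w + 6*sqrt(2))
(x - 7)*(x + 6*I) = x^2 - 7*x + 6*I*x - 42*I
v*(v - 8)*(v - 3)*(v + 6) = v^4 - 5*v^3 - 42*v^2 + 144*v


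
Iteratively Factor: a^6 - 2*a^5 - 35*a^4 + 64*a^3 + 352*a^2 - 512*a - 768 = (a + 4)*(a^5 - 6*a^4 - 11*a^3 + 108*a^2 - 80*a - 192) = (a - 3)*(a + 4)*(a^4 - 3*a^3 - 20*a^2 + 48*a + 64) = (a - 3)*(a + 1)*(a + 4)*(a^3 - 4*a^2 - 16*a + 64) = (a - 4)*(a - 3)*(a + 1)*(a + 4)*(a^2 - 16) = (a - 4)^2*(a - 3)*(a + 1)*(a + 4)*(a + 4)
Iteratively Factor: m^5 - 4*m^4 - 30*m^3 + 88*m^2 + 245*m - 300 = (m - 5)*(m^4 + m^3 - 25*m^2 - 37*m + 60) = (m - 5)*(m + 4)*(m^3 - 3*m^2 - 13*m + 15) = (m - 5)*(m - 1)*(m + 4)*(m^2 - 2*m - 15) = (m - 5)*(m - 1)*(m + 3)*(m + 4)*(m - 5)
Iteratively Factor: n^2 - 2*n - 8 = (n - 4)*(n + 2)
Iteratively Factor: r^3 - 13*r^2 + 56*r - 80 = (r - 4)*(r^2 - 9*r + 20) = (r - 4)^2*(r - 5)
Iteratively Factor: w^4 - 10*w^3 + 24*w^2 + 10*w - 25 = (w - 5)*(w^3 - 5*w^2 - w + 5) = (w - 5)*(w + 1)*(w^2 - 6*w + 5) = (w - 5)*(w - 1)*(w + 1)*(w - 5)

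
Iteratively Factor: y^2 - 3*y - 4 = (y - 4)*(y + 1)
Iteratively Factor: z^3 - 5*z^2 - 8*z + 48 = (z + 3)*(z^2 - 8*z + 16) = (z - 4)*(z + 3)*(z - 4)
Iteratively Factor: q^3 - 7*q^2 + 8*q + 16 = (q - 4)*(q^2 - 3*q - 4) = (q - 4)*(q + 1)*(q - 4)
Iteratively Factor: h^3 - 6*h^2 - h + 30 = (h - 5)*(h^2 - h - 6) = (h - 5)*(h - 3)*(h + 2)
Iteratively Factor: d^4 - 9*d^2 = (d + 3)*(d^3 - 3*d^2) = d*(d + 3)*(d^2 - 3*d) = d^2*(d + 3)*(d - 3)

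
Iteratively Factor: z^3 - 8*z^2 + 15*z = (z - 3)*(z^2 - 5*z) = z*(z - 3)*(z - 5)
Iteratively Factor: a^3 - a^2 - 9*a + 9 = (a + 3)*(a^2 - 4*a + 3) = (a - 1)*(a + 3)*(a - 3)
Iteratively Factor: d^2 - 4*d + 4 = (d - 2)*(d - 2)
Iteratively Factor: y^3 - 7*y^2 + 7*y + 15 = (y - 5)*(y^2 - 2*y - 3) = (y - 5)*(y - 3)*(y + 1)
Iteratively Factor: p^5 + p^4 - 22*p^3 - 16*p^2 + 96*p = (p + 4)*(p^4 - 3*p^3 - 10*p^2 + 24*p) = (p + 3)*(p + 4)*(p^3 - 6*p^2 + 8*p) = p*(p + 3)*(p + 4)*(p^2 - 6*p + 8) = p*(p - 2)*(p + 3)*(p + 4)*(p - 4)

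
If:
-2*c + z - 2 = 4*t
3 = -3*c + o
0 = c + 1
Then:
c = -1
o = 0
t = z/4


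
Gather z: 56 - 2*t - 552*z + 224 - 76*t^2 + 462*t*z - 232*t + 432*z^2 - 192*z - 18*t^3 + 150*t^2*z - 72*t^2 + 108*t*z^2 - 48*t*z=-18*t^3 - 148*t^2 - 234*t + z^2*(108*t + 432) + z*(150*t^2 + 414*t - 744) + 280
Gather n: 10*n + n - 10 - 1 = 11*n - 11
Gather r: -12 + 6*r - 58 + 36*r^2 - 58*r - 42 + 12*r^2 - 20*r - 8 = 48*r^2 - 72*r - 120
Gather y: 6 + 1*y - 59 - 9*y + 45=-8*y - 8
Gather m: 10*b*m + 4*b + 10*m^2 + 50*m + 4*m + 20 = 4*b + 10*m^2 + m*(10*b + 54) + 20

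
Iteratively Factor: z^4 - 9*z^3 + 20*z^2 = (z)*(z^3 - 9*z^2 + 20*z) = z*(z - 4)*(z^2 - 5*z) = z^2*(z - 4)*(z - 5)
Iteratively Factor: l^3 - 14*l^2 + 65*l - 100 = (l - 5)*(l^2 - 9*l + 20) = (l - 5)^2*(l - 4)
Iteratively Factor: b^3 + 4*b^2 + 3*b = (b + 1)*(b^2 + 3*b) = b*(b + 1)*(b + 3)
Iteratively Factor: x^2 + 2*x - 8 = (x + 4)*(x - 2)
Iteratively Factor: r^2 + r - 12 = (r - 3)*(r + 4)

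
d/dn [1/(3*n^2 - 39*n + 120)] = (13 - 2*n)/(3*(n^2 - 13*n + 40)^2)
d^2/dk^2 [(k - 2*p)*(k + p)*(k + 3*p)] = 6*k + 4*p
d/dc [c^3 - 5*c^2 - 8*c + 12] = 3*c^2 - 10*c - 8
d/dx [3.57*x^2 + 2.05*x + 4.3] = 7.14*x + 2.05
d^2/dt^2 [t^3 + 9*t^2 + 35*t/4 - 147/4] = 6*t + 18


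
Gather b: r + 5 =r + 5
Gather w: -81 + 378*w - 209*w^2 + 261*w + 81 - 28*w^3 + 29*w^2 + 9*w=-28*w^3 - 180*w^2 + 648*w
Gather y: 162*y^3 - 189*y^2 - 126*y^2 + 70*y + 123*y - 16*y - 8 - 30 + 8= 162*y^3 - 315*y^2 + 177*y - 30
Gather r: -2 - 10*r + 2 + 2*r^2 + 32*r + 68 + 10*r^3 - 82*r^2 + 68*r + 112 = 10*r^3 - 80*r^2 + 90*r + 180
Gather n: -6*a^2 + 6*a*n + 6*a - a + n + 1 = -6*a^2 + 5*a + n*(6*a + 1) + 1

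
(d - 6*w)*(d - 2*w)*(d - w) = d^3 - 9*d^2*w + 20*d*w^2 - 12*w^3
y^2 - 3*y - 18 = (y - 6)*(y + 3)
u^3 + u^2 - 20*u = u*(u - 4)*(u + 5)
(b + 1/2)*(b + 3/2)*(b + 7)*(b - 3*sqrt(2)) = b^4 - 3*sqrt(2)*b^3 + 9*b^3 - 27*sqrt(2)*b^2 + 59*b^2/4 - 177*sqrt(2)*b/4 + 21*b/4 - 63*sqrt(2)/4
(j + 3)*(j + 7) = j^2 + 10*j + 21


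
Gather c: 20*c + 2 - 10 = 20*c - 8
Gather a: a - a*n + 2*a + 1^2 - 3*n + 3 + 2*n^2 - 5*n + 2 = a*(3 - n) + 2*n^2 - 8*n + 6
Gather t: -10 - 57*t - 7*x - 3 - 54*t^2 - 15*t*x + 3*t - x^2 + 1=-54*t^2 + t*(-15*x - 54) - x^2 - 7*x - 12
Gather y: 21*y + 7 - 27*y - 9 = -6*y - 2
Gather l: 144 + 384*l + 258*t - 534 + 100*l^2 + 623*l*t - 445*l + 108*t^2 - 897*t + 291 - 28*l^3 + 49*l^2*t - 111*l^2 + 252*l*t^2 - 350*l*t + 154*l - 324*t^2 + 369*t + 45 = -28*l^3 + l^2*(49*t - 11) + l*(252*t^2 + 273*t + 93) - 216*t^2 - 270*t - 54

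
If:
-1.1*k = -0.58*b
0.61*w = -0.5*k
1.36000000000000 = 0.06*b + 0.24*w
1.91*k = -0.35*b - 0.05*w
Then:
No Solution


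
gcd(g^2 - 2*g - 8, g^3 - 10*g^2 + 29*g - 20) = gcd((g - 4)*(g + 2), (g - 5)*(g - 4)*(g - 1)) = g - 4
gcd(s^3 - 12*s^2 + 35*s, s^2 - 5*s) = s^2 - 5*s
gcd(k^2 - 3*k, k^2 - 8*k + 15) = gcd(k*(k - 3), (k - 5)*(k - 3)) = k - 3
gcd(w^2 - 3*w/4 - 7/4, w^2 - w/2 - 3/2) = w + 1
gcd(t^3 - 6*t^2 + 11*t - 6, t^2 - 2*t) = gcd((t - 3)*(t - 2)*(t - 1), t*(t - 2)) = t - 2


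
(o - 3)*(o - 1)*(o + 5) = o^3 + o^2 - 17*o + 15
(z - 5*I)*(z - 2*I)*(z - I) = z^3 - 8*I*z^2 - 17*z + 10*I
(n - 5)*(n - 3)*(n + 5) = n^3 - 3*n^2 - 25*n + 75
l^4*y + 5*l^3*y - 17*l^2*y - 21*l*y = l*(l - 3)*(l + 7)*(l*y + y)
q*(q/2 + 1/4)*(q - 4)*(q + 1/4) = q^4/2 - 13*q^3/8 - 23*q^2/16 - q/4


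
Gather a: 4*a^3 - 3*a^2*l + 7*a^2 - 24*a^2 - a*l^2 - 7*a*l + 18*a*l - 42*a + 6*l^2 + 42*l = 4*a^3 + a^2*(-3*l - 17) + a*(-l^2 + 11*l - 42) + 6*l^2 + 42*l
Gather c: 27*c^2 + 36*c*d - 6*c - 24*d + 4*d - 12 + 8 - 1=27*c^2 + c*(36*d - 6) - 20*d - 5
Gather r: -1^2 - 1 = -2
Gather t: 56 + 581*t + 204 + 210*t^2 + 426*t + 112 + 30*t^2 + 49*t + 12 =240*t^2 + 1056*t + 384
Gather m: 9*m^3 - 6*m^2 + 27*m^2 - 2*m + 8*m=9*m^3 + 21*m^2 + 6*m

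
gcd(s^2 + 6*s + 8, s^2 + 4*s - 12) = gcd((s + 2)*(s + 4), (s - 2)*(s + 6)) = 1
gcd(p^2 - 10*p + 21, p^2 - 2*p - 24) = 1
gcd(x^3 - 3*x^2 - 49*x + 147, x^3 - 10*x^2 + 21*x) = x^2 - 10*x + 21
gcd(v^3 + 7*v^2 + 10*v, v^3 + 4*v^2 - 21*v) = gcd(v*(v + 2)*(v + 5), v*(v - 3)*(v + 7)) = v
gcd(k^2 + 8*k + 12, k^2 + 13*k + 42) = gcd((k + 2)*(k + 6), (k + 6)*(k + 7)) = k + 6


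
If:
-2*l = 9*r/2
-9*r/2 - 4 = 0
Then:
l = 2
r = -8/9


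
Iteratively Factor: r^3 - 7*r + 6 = (r + 3)*(r^2 - 3*r + 2) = (r - 2)*(r + 3)*(r - 1)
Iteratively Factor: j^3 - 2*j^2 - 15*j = (j - 5)*(j^2 + 3*j) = (j - 5)*(j + 3)*(j)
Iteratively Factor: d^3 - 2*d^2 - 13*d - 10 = (d + 1)*(d^2 - 3*d - 10) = (d - 5)*(d + 1)*(d + 2)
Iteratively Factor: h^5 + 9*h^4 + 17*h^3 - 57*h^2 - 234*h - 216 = (h + 3)*(h^4 + 6*h^3 - h^2 - 54*h - 72) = (h + 3)^2*(h^3 + 3*h^2 - 10*h - 24) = (h + 2)*(h + 3)^2*(h^2 + h - 12) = (h - 3)*(h + 2)*(h + 3)^2*(h + 4)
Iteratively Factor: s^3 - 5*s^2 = (s)*(s^2 - 5*s) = s^2*(s - 5)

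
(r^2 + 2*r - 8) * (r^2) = r^4 + 2*r^3 - 8*r^2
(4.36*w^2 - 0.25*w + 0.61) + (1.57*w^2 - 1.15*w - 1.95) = 5.93*w^2 - 1.4*w - 1.34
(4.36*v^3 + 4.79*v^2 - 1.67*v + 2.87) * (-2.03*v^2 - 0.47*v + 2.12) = -8.8508*v^5 - 11.7729*v^4 + 10.382*v^3 + 5.1136*v^2 - 4.8893*v + 6.0844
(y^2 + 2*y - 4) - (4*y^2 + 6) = -3*y^2 + 2*y - 10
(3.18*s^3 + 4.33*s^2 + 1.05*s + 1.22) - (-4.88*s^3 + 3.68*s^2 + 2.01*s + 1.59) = 8.06*s^3 + 0.65*s^2 - 0.96*s - 0.37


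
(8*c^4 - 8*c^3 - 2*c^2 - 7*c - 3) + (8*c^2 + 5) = 8*c^4 - 8*c^3 + 6*c^2 - 7*c + 2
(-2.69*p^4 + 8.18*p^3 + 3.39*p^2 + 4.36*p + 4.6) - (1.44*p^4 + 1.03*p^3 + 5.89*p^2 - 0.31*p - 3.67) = -4.13*p^4 + 7.15*p^3 - 2.5*p^2 + 4.67*p + 8.27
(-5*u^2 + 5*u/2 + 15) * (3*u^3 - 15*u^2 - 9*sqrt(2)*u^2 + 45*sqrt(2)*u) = -15*u^5 + 45*sqrt(2)*u^4 + 165*u^4/2 - 495*sqrt(2)*u^3/2 + 15*u^3/2 - 225*u^2 - 45*sqrt(2)*u^2/2 + 675*sqrt(2)*u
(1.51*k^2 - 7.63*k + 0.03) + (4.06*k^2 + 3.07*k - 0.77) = 5.57*k^2 - 4.56*k - 0.74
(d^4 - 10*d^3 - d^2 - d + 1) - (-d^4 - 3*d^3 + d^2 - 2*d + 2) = 2*d^4 - 7*d^3 - 2*d^2 + d - 1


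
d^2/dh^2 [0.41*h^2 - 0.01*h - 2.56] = 0.820000000000000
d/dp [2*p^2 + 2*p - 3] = 4*p + 2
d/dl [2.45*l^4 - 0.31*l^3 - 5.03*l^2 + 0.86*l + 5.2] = 9.8*l^3 - 0.93*l^2 - 10.06*l + 0.86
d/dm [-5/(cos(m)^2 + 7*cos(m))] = -5*(2*cos(m) + 7)*sin(m)/((cos(m) + 7)^2*cos(m)^2)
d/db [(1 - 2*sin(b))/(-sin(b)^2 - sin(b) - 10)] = (2*sin(b) + cos(2*b) + 20)*cos(b)/(sin(b)^2 + sin(b) + 10)^2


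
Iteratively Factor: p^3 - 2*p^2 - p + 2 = (p + 1)*(p^2 - 3*p + 2) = (p - 1)*(p + 1)*(p - 2)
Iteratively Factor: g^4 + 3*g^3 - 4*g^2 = (g - 1)*(g^3 + 4*g^2) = (g - 1)*(g + 4)*(g^2) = g*(g - 1)*(g + 4)*(g)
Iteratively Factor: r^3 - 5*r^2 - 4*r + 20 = (r - 2)*(r^2 - 3*r - 10) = (r - 5)*(r - 2)*(r + 2)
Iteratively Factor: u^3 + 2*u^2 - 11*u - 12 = (u + 1)*(u^2 + u - 12) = (u + 1)*(u + 4)*(u - 3)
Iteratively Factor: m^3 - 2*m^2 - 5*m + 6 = (m - 1)*(m^2 - m - 6) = (m - 1)*(m + 2)*(m - 3)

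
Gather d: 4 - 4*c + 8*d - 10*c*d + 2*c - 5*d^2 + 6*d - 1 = -2*c - 5*d^2 + d*(14 - 10*c) + 3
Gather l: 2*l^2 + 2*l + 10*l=2*l^2 + 12*l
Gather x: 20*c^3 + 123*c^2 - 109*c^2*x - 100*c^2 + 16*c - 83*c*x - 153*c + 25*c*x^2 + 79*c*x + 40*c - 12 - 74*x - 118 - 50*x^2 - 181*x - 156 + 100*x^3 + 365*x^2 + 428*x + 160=20*c^3 + 23*c^2 - 97*c + 100*x^3 + x^2*(25*c + 315) + x*(-109*c^2 - 4*c + 173) - 126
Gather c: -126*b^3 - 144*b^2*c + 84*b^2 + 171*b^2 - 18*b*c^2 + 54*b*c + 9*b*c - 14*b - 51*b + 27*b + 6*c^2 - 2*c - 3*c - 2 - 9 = -126*b^3 + 255*b^2 - 38*b + c^2*(6 - 18*b) + c*(-144*b^2 + 63*b - 5) - 11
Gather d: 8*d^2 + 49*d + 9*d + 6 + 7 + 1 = 8*d^2 + 58*d + 14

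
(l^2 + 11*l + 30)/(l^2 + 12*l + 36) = (l + 5)/(l + 6)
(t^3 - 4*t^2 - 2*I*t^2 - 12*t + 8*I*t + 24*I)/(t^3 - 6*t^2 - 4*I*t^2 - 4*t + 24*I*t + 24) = (t + 2)/(t - 2*I)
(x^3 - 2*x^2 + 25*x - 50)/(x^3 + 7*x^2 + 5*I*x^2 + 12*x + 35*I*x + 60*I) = (x^2 - x*(2 + 5*I) + 10*I)/(x^2 + 7*x + 12)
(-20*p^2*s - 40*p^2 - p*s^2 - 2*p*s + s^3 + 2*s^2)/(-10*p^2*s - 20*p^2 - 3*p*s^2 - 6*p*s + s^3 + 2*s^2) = (4*p + s)/(2*p + s)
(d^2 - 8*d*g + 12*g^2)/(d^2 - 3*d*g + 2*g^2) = (d - 6*g)/(d - g)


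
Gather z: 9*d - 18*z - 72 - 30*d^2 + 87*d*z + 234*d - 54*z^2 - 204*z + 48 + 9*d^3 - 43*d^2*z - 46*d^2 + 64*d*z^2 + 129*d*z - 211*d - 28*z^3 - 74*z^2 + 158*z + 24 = 9*d^3 - 76*d^2 + 32*d - 28*z^3 + z^2*(64*d - 128) + z*(-43*d^2 + 216*d - 64)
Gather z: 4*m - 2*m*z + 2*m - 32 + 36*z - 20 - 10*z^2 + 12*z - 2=6*m - 10*z^2 + z*(48 - 2*m) - 54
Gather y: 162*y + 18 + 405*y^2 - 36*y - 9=405*y^2 + 126*y + 9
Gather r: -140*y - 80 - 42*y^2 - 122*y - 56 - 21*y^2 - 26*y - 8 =-63*y^2 - 288*y - 144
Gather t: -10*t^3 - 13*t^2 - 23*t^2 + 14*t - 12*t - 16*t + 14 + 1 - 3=-10*t^3 - 36*t^2 - 14*t + 12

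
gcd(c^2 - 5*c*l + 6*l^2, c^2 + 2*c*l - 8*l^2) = c - 2*l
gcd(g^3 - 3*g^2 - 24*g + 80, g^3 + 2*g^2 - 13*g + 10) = g + 5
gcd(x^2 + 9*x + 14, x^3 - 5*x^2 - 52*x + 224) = x + 7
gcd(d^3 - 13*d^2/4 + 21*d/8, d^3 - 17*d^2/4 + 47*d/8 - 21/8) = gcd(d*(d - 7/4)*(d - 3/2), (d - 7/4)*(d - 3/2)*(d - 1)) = d^2 - 13*d/4 + 21/8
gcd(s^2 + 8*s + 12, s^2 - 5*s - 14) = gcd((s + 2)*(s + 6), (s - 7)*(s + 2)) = s + 2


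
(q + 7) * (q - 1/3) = q^2 + 20*q/3 - 7/3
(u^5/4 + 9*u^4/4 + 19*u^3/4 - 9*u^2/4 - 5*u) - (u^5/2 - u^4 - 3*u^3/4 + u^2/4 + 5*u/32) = -u^5/4 + 13*u^4/4 + 11*u^3/2 - 5*u^2/2 - 165*u/32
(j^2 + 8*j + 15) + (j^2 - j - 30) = 2*j^2 + 7*j - 15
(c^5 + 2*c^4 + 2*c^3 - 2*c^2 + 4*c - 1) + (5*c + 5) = c^5 + 2*c^4 + 2*c^3 - 2*c^2 + 9*c + 4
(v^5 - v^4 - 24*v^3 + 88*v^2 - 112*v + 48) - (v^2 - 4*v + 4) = v^5 - v^4 - 24*v^3 + 87*v^2 - 108*v + 44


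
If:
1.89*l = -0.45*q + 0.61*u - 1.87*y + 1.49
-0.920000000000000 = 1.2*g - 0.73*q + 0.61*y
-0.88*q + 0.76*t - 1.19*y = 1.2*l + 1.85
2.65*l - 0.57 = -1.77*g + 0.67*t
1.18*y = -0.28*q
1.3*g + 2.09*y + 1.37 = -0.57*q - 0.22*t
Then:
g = -1.96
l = 3.02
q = -1.64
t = 5.91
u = 6.90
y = 0.39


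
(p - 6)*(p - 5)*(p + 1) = p^3 - 10*p^2 + 19*p + 30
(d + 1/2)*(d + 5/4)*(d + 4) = d^3 + 23*d^2/4 + 61*d/8 + 5/2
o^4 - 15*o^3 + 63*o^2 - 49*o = o*(o - 7)^2*(o - 1)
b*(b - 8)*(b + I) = b^3 - 8*b^2 + I*b^2 - 8*I*b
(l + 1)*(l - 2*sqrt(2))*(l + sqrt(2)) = l^3 - sqrt(2)*l^2 + l^2 - 4*l - sqrt(2)*l - 4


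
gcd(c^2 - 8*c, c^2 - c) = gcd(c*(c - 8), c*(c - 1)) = c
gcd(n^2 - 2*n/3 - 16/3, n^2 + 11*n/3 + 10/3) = n + 2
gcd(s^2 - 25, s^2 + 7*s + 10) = s + 5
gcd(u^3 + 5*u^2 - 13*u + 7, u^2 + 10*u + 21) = u + 7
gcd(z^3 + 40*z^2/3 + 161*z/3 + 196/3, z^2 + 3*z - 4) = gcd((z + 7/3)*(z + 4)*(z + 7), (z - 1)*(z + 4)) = z + 4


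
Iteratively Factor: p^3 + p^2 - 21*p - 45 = (p + 3)*(p^2 - 2*p - 15) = (p + 3)^2*(p - 5)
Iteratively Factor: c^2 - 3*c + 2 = (c - 2)*(c - 1)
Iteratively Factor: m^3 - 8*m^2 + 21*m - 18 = (m - 3)*(m^2 - 5*m + 6) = (m - 3)^2*(m - 2)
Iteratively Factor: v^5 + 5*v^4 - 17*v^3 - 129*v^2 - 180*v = (v + 3)*(v^4 + 2*v^3 - 23*v^2 - 60*v) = v*(v + 3)*(v^3 + 2*v^2 - 23*v - 60) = v*(v - 5)*(v + 3)*(v^2 + 7*v + 12) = v*(v - 5)*(v + 3)^2*(v + 4)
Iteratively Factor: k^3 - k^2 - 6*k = (k + 2)*(k^2 - 3*k) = (k - 3)*(k + 2)*(k)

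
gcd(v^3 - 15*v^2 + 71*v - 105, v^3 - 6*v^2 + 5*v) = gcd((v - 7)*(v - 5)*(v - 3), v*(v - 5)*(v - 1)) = v - 5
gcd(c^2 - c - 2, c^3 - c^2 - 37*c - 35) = c + 1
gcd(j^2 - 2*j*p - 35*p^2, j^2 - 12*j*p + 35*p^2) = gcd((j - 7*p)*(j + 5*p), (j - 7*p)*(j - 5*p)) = -j + 7*p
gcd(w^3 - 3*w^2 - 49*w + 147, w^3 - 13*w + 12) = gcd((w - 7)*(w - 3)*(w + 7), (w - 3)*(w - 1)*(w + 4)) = w - 3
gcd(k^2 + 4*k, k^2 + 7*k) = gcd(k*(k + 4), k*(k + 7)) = k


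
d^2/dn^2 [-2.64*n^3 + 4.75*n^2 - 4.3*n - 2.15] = 9.5 - 15.84*n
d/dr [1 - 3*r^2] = -6*r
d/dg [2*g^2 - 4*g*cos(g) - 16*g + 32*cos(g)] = 4*g*sin(g) + 4*g - 32*sin(g) - 4*cos(g) - 16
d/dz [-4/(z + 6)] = 4/(z + 6)^2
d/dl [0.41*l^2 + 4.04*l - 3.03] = 0.82*l + 4.04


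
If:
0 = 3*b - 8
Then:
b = 8/3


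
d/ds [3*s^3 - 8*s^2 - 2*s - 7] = 9*s^2 - 16*s - 2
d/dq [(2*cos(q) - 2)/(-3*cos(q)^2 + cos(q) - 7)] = 6*(sin(q)^2 + 2*cos(q) + 1)*sin(q)/(3*sin(q)^2 + cos(q) - 10)^2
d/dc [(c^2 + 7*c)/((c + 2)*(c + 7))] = 2/(c^2 + 4*c + 4)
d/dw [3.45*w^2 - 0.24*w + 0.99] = 6.9*w - 0.24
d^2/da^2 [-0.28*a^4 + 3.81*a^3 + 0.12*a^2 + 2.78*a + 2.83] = -3.36*a^2 + 22.86*a + 0.24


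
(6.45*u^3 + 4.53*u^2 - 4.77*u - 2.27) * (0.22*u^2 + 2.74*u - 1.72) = 1.419*u^5 + 18.6696*u^4 + 0.268800000000003*u^3 - 21.3608*u^2 + 1.9846*u + 3.9044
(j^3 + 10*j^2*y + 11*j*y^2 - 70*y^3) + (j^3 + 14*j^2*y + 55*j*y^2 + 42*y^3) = 2*j^3 + 24*j^2*y + 66*j*y^2 - 28*y^3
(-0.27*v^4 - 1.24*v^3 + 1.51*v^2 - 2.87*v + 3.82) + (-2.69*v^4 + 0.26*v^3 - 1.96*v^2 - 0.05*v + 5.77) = -2.96*v^4 - 0.98*v^3 - 0.45*v^2 - 2.92*v + 9.59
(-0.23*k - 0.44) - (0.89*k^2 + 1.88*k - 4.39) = -0.89*k^2 - 2.11*k + 3.95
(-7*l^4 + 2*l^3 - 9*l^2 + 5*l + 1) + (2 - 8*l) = -7*l^4 + 2*l^3 - 9*l^2 - 3*l + 3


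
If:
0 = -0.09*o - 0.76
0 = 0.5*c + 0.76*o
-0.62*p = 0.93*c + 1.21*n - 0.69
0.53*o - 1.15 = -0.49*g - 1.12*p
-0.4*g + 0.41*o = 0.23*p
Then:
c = 12.84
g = -15.42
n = -15.33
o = -8.44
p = 11.77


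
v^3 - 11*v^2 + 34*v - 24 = (v - 6)*(v - 4)*(v - 1)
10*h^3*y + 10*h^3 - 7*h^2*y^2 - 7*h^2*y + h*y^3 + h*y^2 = (-5*h + y)*(-2*h + y)*(h*y + h)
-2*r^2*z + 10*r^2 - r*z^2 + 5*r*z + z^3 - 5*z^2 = (-2*r + z)*(r + z)*(z - 5)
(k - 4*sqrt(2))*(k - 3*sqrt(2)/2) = k^2 - 11*sqrt(2)*k/2 + 12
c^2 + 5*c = c*(c + 5)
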